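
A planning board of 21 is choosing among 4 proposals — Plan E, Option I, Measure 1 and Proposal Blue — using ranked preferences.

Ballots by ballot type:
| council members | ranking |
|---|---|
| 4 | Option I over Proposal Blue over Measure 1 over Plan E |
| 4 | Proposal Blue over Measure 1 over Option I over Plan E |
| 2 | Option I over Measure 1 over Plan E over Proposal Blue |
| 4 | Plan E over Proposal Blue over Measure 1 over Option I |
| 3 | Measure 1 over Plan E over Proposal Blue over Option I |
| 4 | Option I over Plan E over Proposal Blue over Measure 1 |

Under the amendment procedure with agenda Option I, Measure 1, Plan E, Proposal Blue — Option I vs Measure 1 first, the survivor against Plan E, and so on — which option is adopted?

Proposal Blue

Round 1: Option I vs Measure 1 — 10–11, Measure 1 advances.
Round 2: Measure 1 vs Plan E — 13–8, Measure 1 advances.
Round 3: Measure 1 vs Proposal Blue — 5–16, Proposal Blue advances.
Proposal Blue survives the agenda.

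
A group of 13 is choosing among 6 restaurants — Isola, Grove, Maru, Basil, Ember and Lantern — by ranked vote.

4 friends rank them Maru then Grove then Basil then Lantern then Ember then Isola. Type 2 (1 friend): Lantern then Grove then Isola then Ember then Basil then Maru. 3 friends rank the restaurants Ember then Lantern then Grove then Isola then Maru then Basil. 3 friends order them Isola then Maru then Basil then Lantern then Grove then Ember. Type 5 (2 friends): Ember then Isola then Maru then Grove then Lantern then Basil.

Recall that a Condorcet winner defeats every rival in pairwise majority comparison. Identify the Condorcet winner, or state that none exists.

Pairwise majorities:
Isola vs Grove: Grove, 8–5.
Isola–Maru: Isola 9–4.
Isola vs Basil: Isola, 9–4.
Isola–Ember: Ember 9–4.
Isola–Lantern: Lantern 8–5.
Grove–Maru: Maru 9–4.
Grove vs Basil: Grove wins 10–3.
Grove vs Ember: Grove, 8–5.
Grove vs Lantern: Lantern wins 7–6.
Maru vs Basil: Maru wins 12–1.
Maru vs Ember: Maru wins 7–6.
Maru vs Lantern: Maru wins 9–4.
Basil–Ember: Basil 7–6.
Basil vs Lantern: Basil, 7–6.
Ember vs Lantern: Lantern, 8–5.
Each restaurant drops at least one matchup (Isola loses to Grove; Grove loses to Maru; Maru loses to Isola; Basil loses to Isola; Ember loses to Grove; Lantern loses to Maru); the cycle Isola → Maru → Grove → Isola rules out a Condorcet winner.

none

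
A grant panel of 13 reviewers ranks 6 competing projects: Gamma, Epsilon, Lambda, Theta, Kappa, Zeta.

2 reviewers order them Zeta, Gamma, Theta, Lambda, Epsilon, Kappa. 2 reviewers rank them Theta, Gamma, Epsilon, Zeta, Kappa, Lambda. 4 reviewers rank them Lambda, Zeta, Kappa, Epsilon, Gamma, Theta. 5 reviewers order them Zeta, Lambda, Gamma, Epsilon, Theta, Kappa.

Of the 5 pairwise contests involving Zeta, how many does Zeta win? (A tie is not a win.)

Zeta against each rival (13 reviewers):
Zeta vs Gamma: Zeta preferred on 2+4+5 = 11 ballots; Zeta wins 11–2.
Zeta vs Epsilon: 2+4+5 = 11 for Zeta, 2 for Epsilon — Zeta by 11–2.
Zeta vs Lambda: Zeta preferred on 2+2+5 = 9 ballots; Zeta wins 9–4.
Zeta vs Theta: 2+4+5 = 11 for Zeta, 2 for Theta — Zeta by 11–2.
Zeta–Kappa: Zeta 13–0.
Zeta beats Gamma, Epsilon, Lambda, Theta, Kappa — 5 pairwise wins.

5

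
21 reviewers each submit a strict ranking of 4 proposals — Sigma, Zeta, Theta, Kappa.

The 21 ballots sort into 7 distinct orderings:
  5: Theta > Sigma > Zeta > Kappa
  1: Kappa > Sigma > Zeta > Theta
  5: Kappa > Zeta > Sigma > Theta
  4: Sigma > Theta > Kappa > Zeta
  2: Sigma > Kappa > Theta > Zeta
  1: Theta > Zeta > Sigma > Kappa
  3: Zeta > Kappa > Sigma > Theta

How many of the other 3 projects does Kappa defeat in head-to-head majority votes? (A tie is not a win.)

Kappa against each rival (21 reviewers):
Kappa vs Sigma: Sigma wins 12–9.
Kappa vs Zeta: Kappa, 12–9.
Kappa vs Theta: Kappa wins 11–10.
Kappa beats Zeta, Theta; loses to Sigma — 2 pairwise wins.

2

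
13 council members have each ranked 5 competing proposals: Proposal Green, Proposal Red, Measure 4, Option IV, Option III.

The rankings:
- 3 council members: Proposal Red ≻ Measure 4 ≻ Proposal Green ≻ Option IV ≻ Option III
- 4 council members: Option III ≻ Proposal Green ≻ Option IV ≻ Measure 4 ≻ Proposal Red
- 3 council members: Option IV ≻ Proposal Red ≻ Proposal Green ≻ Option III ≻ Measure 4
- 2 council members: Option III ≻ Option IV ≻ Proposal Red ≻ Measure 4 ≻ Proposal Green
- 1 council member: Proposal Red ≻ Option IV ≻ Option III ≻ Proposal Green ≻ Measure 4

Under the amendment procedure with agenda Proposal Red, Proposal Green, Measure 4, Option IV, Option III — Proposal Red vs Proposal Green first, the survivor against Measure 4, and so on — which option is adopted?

Option IV

Round 1: Proposal Red vs Proposal Green — 9–4, Proposal Red advances.
Round 2: Proposal Red vs Measure 4 — 9–4, Proposal Red advances.
Round 3: Proposal Red vs Option IV — 4–9, Option IV advances.
Round 4: Option IV vs Option III — 7–6, Option IV advances.
Option IV survives the agenda.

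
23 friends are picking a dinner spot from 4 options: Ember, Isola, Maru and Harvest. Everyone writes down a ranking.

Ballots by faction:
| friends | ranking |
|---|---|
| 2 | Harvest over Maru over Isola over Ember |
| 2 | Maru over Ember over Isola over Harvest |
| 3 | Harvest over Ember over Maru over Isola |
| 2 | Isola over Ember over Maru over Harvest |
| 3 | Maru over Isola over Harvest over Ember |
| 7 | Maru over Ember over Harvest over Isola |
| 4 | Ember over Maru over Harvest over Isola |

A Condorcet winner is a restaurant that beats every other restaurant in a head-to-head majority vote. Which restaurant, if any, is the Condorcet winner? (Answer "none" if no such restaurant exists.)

Pairwise majorities:
Ember vs Isola: 16 to 7, Ember.
Ember vs Maru: Maru wins 14–9.
Ember–Harvest: Ember 15–8.
Isola vs Maru: Maru wins 21–2.
Isola vs Harvest: Harvest, 16–7.
Maru–Harvest: Maru 18–5.
Only Maru has no losses; Maru is the Condorcet winner.

Maru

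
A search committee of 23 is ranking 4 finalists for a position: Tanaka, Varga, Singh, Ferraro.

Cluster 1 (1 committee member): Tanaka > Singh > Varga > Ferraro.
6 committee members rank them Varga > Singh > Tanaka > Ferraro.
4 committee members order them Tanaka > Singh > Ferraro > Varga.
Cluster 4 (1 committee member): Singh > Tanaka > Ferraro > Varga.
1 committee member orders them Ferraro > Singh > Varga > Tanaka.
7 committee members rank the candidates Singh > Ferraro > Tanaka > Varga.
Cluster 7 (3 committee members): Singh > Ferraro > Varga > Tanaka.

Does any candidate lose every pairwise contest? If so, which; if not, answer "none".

Pairwise majorities:
Tanaka–Varga: Tanaka 13–10.
Tanaka–Singh: Singh 18–5.
Tanaka vs Ferraro: Tanaka wins 12–11.
Varga vs Singh: Varga preferred on 6 ballots; Singh wins 17–6.
Varga vs Ferraro: 7 to 16, Ferraro.
Singh vs Ferraro: 1+6+4+1+7+3 = 22 for Singh, 1 for Ferraro — Singh by 22–1.
Varga is beaten in every head-to-head and is the Condorcet loser.

Varga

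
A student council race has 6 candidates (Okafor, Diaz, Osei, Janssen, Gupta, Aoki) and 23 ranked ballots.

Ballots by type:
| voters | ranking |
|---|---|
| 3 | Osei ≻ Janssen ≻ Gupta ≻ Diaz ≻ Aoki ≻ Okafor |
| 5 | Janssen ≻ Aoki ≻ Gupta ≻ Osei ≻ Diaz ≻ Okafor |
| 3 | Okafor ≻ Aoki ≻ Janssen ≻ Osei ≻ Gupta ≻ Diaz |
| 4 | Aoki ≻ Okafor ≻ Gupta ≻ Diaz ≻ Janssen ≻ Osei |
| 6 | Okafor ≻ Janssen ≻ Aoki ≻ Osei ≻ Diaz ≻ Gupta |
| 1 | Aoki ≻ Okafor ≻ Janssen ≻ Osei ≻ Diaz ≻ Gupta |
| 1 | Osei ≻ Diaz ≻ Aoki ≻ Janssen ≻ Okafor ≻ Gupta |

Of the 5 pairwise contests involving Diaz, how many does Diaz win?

Diaz against each rival (23 voters):
Diaz vs Okafor: Diaz is ranked higher on 3+5+1 = 9 ballots, Okafor on 14. Okafor wins 14–9.
Diaz–Osei: Osei 19–4.
Diaz vs Janssen: 4+1 = 5 for Diaz, 18 for Janssen — Janssen by 18–5.
Diaz vs Gupta: 6+1+1 = 8 for Diaz, 15 for Gupta — Gupta by 15–8.
Diaz vs Aoki: Aoki wins 19–4.
Diaz beats no one; loses to Okafor, Osei, Janssen, Gupta, Aoki — 0 pairwise wins.

0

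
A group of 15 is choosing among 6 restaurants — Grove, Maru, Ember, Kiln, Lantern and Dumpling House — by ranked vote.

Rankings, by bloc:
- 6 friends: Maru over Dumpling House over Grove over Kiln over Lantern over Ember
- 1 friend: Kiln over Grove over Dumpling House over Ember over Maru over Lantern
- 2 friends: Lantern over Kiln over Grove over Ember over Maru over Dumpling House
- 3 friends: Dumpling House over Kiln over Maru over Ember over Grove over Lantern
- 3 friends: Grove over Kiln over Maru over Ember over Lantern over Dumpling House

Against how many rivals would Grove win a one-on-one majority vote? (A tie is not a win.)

Grove against each rival (15 friends):
Grove vs Maru: Grove preferred on 1+2+3 = 6 ballots; Maru wins 9–6.
Grove vs Ember: 12 to 3, Grove.
Grove vs Kiln: Grove preferred on 6+3 = 9 ballots; Grove wins 9–6.
Grove vs Lantern: 13 to 2, Grove.
Grove vs Dumpling House: Dumpling House wins 9–6.
Grove beats Ember, Kiln, Lantern; loses to Maru, Dumpling House — 3 pairwise wins.

3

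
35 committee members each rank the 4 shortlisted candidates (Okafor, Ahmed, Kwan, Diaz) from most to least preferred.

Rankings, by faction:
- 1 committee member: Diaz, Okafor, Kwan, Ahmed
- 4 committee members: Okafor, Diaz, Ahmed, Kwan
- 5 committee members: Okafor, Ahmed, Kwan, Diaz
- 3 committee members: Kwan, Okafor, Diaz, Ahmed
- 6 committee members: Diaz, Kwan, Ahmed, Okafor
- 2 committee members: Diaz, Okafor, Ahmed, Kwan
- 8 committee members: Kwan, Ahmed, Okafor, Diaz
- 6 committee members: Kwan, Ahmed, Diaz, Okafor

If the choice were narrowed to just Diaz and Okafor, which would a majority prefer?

Okafor

Ballots ranking Diaz above Okafor: 1 + 6 + 2 + 6 = 15.
Ballots ranking Okafor above Diaz: 35 − 15 = 20.
Okafor wins the head-to-head 20–15.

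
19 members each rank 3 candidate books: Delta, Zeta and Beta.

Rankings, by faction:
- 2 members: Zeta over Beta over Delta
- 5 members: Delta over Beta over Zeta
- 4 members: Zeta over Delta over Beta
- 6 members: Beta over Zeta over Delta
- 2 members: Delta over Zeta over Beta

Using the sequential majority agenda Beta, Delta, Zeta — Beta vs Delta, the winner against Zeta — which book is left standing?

Zeta

Round 1: Beta vs Delta — 8–11, Delta advances.
Round 2: Delta vs Zeta — 7–12, Zeta advances.
The agenda winner is Zeta.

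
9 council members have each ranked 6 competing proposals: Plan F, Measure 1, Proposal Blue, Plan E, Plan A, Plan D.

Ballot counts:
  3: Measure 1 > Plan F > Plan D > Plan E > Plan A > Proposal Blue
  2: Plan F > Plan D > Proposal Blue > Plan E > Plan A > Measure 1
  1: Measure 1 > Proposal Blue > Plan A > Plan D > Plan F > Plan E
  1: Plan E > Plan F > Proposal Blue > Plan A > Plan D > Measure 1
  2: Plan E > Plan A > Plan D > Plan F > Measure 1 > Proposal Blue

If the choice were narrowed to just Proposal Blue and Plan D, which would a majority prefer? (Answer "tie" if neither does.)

Ballots ranking Proposal Blue above Plan D: 1 + 1 = 2.
Ballots ranking Plan D above Proposal Blue: 9 − 2 = 7.
Plan D wins the head-to-head 7–2.

Plan D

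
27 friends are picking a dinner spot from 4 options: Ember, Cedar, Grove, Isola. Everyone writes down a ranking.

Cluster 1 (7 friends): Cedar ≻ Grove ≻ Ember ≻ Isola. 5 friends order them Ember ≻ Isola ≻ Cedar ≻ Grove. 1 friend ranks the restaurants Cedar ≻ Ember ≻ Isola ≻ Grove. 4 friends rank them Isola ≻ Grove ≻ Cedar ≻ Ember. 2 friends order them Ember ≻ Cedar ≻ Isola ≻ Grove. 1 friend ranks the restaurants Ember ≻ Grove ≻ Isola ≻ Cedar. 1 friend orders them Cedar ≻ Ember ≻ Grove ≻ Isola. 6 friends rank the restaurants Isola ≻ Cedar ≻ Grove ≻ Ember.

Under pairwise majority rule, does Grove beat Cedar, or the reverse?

Ballots ranking Grove above Cedar: 4 + 1 = 5.
Ballots ranking Cedar above Grove: 27 − 5 = 22.
Cedar wins the head-to-head 22–5.

Cedar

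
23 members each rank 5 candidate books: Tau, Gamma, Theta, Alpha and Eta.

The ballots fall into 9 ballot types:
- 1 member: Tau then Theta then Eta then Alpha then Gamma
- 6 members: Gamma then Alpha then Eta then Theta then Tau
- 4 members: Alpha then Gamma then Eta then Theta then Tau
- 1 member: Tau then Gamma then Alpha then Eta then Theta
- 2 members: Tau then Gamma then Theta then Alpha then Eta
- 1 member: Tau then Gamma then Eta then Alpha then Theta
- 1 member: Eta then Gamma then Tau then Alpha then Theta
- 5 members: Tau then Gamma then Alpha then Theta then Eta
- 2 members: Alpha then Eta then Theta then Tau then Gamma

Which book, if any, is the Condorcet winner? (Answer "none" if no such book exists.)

none

Check each pair by majority over 23 ballots:
Tau vs Gamma: 1+1+2+1+5+2 = 12 for Tau, 11 for Gamma — Tau by 12–11.
Tau vs Theta: Tau preferred on 1+1+2+1+1+5 = 11 ballots; Theta wins 12–11.
Tau vs Alpha: Tau preferred on 1+1+2+1+1+5 = 11 ballots; Alpha wins 12–11.
Tau vs Eta: Tau is ranked higher on 1+1+2+1+5 = 10 ballots, Eta on 13. Eta wins 13–10.
Gamma vs Theta: Gamma is ranked higher on 20 ballots, Theta on 3. Gamma wins 20–3.
Gamma vs Alpha: Gamma is ranked higher on 6+1+2+1+1+5 = 16 ballots, Alpha on 7. Gamma wins 16–7.
Gamma vs Eta: 6+4+1+2+1+5 = 19 for Gamma, 4 for Eta — Gamma by 19–4.
Theta vs Alpha: Theta preferred on 1+2 = 3 ballots; Alpha wins 20–3.
Theta vs Eta: Theta preferred on 1+2+5 = 8 ballots; Eta wins 15–8.
Alpha vs Eta: 6+4+1+2+5+2 = 20 for Alpha, 3 for Eta — Alpha by 20–3.
Each book drops at least one matchup (Tau loses to Theta; Gamma loses to Tau; Theta loses to Gamma; Alpha loses to Gamma; Eta loses to Gamma); the cycle Tau → Gamma → Theta → Tau rules out a Condorcet winner.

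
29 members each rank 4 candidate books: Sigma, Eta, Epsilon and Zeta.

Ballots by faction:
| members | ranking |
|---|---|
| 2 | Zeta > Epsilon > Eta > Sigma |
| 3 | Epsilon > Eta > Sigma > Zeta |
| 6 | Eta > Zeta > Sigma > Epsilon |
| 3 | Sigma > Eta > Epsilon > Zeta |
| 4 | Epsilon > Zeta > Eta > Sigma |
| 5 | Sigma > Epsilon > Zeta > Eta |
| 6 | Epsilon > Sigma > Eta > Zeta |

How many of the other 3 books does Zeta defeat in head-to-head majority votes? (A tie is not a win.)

Zeta against each rival (29 members):
Zeta vs Sigma: Zeta is ranked higher on 2+6+4 = 12 ballots, Sigma on 17. Sigma wins 17–12.
Zeta–Eta: Eta 18–11.
Zeta–Epsilon: Epsilon 21–8.
Zeta beats no one; loses to Sigma, Eta, Epsilon — 0 pairwise wins.

0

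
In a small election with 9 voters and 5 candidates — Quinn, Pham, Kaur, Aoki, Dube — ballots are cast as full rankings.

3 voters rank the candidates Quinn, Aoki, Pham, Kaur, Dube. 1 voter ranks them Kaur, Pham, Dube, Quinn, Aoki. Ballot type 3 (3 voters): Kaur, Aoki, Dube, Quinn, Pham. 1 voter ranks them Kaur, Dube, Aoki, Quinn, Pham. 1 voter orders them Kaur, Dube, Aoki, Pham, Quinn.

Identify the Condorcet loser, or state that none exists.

Pham

Head-to-head results (9 voters):
Quinn vs Pham: 7 to 2, Quinn.
Quinn vs Kaur: Kaur wins 6–3.
Quinn vs Aoki: 4 to 5, Aoki.
Quinn vs Dube: Quinn preferred on 3 ballots; Dube wins 6–3.
Pham vs Kaur: Pham preferred on 3 ballots; Kaur wins 6–3.
Pham vs Aoki: Pham preferred on 1 ballot; Aoki wins 8–1.
Pham vs Dube: Dube wins 5–4.
Kaur vs Aoki: Kaur wins 6–3.
Kaur vs Dube: Kaur wins 9–0.
Aoki vs Dube: Aoki preferred on 3+3 = 6 ballots; Aoki wins 6–3.
Pham loses to every other candidate — it is the Condorcet loser.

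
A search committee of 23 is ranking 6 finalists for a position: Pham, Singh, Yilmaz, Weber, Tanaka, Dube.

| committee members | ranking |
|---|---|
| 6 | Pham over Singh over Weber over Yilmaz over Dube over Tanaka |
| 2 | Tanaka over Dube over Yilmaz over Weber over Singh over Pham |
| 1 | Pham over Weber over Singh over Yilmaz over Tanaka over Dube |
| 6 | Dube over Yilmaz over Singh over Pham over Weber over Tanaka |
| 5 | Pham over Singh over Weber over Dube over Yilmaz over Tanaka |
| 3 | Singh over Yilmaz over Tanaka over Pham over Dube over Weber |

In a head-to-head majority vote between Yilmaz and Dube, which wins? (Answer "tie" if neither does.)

Dube

Ballots ranking Yilmaz above Dube: 6 + 1 + 3 = 10.
Ballots ranking Dube above Yilmaz: 23 − 10 = 13.
Dube wins the head-to-head 13–10.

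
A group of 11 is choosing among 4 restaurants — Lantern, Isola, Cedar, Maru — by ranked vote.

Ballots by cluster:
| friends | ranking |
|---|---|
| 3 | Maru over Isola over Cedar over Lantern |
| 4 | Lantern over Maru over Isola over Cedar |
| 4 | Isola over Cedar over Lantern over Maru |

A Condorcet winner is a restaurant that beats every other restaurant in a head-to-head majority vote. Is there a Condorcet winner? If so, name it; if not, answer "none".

none

Check each pair by majority over 11 ballots:
Lantern vs Isola: 4 to 7, Isola.
Lantern vs Cedar: Lantern is ranked higher on 4 ballots, Cedar on 7. Cedar wins 7–4.
Lantern vs Maru: 4+4 = 8 for Lantern, 3 for Maru — Lantern by 8–3.
Isola vs Cedar: Isola is ranked higher on 3+4+4 = 11 ballots, Cedar on 0. Isola wins 11–0.
Isola vs Maru: Isola preferred on 4 ballots; Maru wins 7–4.
Cedar vs Maru: 4 to 7, Maru.
Every restaurant loses at least once (Lantern loses to Isola; Isola loses to Maru; Cedar loses to Isola; Maru loses to Lantern). The majority relation contains the cycle Lantern > Maru > Isola > Lantern, so there is no Condorcet winner.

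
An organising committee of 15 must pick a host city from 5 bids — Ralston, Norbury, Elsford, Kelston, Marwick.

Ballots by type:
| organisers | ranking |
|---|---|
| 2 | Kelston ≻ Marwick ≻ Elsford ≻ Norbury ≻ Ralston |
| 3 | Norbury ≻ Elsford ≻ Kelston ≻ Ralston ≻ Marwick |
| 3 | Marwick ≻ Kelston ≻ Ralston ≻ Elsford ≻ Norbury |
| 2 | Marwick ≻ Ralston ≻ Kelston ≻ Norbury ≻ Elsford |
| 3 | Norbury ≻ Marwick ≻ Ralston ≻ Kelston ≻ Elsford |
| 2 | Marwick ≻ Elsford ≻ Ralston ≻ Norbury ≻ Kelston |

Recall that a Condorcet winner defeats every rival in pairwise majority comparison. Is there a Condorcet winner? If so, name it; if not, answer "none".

Marwick

Head-to-head results (15 organisers):
Ralston vs Norbury: Ralston is ranked higher on 3+2+2 = 7 ballots, Norbury on 8. Norbury wins 8–7.
Ralston vs Elsford: Ralston preferred on 3+2+3 = 8 ballots; Ralston wins 8–7.
Ralston vs Kelston: Ralston preferred on 2+3+2 = 7 ballots; Kelston wins 8–7.
Ralston vs Marwick: 3 for Ralston, 12 for Marwick — Marwick by 12–3.
Norbury vs Elsford: 8 to 7, Norbury.
Norbury vs Kelston: 3+3+2 = 8 for Norbury, 7 for Kelston — Norbury by 8–7.
Norbury vs Marwick: Norbury preferred on 3+3 = 6 ballots; Marwick wins 9–6.
Elsford vs Kelston: 3+2 = 5 for Elsford, 10 for Kelston — Kelston by 10–5.
Elsford vs Marwick: Elsford preferred on 3 ballots; Marwick wins 12–3.
Kelston vs Marwick: Kelston is ranked higher on 2+3 = 5 ballots, Marwick on 10. Marwick wins 10–5.
Marwick wins every pairwise contest, so Marwick is the Condorcet winner.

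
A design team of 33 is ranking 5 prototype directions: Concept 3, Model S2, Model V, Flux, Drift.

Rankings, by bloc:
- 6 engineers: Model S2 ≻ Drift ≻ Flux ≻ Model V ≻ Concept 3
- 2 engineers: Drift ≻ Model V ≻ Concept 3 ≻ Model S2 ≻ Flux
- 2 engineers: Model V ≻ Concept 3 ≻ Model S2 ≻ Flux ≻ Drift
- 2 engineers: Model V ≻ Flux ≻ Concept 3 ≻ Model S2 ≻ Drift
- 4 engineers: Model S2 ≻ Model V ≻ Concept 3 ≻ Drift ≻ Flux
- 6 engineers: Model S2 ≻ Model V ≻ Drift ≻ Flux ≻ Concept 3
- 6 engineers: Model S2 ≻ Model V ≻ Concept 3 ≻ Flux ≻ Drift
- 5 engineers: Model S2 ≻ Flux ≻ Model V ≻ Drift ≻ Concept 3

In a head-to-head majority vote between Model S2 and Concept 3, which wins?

Ballots ranking Model S2 above Concept 3: 6 + 4 + 6 + 6 + 5 = 27.
Ballots ranking Concept 3 above Model S2: 33 − 27 = 6.
Model S2 wins the head-to-head 27–6.

Model S2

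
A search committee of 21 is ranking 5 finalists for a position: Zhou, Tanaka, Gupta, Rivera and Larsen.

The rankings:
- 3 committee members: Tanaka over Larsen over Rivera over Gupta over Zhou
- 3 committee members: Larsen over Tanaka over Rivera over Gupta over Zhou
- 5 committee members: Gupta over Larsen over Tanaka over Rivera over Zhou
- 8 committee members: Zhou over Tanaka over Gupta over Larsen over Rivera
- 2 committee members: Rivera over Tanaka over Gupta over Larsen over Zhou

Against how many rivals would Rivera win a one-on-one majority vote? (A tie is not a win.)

1

Rivera against each rival (21 committee members):
Rivera vs Zhou: Rivera wins 13–8.
Rivera–Tanaka: Tanaka 19–2.
Rivera vs Gupta: 8 to 13, Gupta.
Rivera–Larsen: Larsen 19–2.
Rivera beats Zhou; loses to Tanaka, Gupta, Larsen — 1 pairwise win.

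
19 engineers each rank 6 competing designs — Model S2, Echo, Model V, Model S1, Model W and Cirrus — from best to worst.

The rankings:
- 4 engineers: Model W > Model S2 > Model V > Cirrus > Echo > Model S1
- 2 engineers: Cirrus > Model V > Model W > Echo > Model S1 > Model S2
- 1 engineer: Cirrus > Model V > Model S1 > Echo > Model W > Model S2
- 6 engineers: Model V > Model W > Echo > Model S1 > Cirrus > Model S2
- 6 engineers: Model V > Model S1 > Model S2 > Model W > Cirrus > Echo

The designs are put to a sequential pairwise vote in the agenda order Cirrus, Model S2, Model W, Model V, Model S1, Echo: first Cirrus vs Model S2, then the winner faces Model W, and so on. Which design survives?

Round 1: Cirrus vs Model S2 — 9–10, Model S2 advances.
Round 2: Model S2 vs Model W — 6–13, Model W advances.
Round 3: Model W vs Model V — 4–15, Model V advances.
Round 4: Model V vs Model S1 — 19–0, Model V advances.
Round 5: Model V vs Echo — 19–0, Model V advances.
Model V survives the agenda.

Model V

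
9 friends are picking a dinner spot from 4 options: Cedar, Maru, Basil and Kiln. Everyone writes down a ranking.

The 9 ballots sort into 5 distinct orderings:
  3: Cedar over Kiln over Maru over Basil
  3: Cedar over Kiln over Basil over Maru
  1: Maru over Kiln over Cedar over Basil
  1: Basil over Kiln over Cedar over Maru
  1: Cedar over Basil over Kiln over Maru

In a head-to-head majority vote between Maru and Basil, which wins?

Basil

Ballots ranking Maru above Basil: 3 + 1 = 4.
Ballots ranking Basil above Maru: 9 − 4 = 5.
Basil wins the head-to-head 5–4.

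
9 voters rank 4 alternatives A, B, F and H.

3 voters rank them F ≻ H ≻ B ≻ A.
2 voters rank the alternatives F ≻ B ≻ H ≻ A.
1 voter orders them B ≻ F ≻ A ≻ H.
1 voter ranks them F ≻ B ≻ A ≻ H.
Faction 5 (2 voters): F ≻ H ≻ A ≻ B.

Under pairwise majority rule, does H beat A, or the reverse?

Ballots ranking H above A: 3 + 2 + 2 = 7.
Ballots ranking A above H: 9 − 7 = 2.
H wins the head-to-head 7–2.

H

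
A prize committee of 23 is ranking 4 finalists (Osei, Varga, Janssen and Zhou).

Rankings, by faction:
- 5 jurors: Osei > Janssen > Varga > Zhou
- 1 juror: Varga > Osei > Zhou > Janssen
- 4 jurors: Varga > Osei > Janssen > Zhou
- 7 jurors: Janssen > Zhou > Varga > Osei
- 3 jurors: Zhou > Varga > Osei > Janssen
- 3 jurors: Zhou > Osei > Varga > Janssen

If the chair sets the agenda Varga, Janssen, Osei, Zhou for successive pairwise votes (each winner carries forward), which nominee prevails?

Round 1: Varga vs Janssen — 11–12, Janssen advances.
Round 2: Janssen vs Osei — 7–16, Osei advances.
Round 3: Osei vs Zhou — 10–13, Zhou advances.
Zhou survives the agenda.

Zhou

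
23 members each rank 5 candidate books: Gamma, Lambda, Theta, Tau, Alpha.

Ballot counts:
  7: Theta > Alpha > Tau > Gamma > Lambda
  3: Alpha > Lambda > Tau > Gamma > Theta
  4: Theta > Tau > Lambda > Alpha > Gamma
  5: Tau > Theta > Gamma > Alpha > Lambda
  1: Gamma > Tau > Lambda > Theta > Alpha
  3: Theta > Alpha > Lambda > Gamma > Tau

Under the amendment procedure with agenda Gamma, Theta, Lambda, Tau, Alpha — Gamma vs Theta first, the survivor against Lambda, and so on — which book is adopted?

Round 1: Gamma vs Theta — 4–19, Theta advances.
Round 2: Theta vs Lambda — 19–4, Theta advances.
Round 3: Theta vs Tau — 14–9, Theta advances.
Round 4: Theta vs Alpha — 20–3, Theta advances.
Theta survives the agenda.

Theta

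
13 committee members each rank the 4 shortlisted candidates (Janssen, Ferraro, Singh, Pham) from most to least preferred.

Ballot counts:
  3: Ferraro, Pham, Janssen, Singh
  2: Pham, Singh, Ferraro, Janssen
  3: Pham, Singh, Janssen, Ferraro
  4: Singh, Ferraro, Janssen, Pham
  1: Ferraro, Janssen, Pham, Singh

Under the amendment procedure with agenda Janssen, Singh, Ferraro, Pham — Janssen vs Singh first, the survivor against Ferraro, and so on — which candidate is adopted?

Pham

Round 1: Janssen vs Singh — 4–9, Singh advances.
Round 2: Singh vs Ferraro — 9–4, Singh advances.
Round 3: Singh vs Pham — 4–9, Pham advances.
The agenda winner is Pham.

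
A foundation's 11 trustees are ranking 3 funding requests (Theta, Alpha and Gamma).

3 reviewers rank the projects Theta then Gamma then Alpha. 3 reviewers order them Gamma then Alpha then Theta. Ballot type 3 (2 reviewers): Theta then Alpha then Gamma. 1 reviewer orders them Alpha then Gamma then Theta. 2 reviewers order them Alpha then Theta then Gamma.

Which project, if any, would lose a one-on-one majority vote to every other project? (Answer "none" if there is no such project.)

Head-to-head results (11 reviewers):
Theta vs Alpha: 3+2 = 5 for Theta, 6 for Alpha — Alpha by 6–5.
Theta vs Gamma: Theta, 7–4.
Alpha vs Gamma: Alpha preferred on 2+1+2 = 5 ballots; Gamma wins 6–5.
Every project wins at least one matchup (Theta beats Gamma; Alpha beats Theta; Gamma beats Alpha), so there is no Condorcet loser.

none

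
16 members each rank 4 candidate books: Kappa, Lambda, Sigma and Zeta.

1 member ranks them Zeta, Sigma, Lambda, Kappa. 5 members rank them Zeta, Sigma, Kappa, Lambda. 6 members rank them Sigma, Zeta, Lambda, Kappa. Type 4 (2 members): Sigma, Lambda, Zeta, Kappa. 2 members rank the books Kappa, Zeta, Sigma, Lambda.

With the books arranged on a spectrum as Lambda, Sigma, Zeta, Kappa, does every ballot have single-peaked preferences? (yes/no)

yes

Axis positions: Lambda=1, Sigma=2, Zeta=3, Kappa=4.
Type 1 (peak Zeta at position 3): ranking walks positions 3-2-1-4, expanding outward from the peak — single-peaked.
Type 2 (peak Zeta at position 3): ranking walks positions 3-2-4-1, expanding outward from the peak — single-peaked.
Type 3 (peak Sigma at position 2): ranking walks positions 2-3-1-4, expanding outward from the peak — single-peaked.
Type 4 (peak Sigma at position 2): ranking walks positions 2-1-3-4, expanding outward from the peak — single-peaked.
Type 5 (peak Kappa at position 4): ranking walks positions 4-3-2-1, expanding outward from the peak — single-peaked.
Every ranking is single-peaked on this axis.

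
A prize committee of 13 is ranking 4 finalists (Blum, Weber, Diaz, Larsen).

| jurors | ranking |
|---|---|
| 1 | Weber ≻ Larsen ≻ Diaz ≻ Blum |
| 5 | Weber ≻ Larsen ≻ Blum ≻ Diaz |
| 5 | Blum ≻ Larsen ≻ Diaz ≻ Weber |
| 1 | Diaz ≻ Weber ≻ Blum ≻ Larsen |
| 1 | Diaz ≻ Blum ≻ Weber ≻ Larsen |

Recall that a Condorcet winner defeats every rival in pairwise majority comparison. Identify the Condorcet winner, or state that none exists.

Check each pair by majority over 13 ballots:
Blum vs Weber: 6 to 7, Weber.
Blum vs Diaz: Blum, 10–3.
Blum vs Larsen: 5+1+1 = 7 for Blum, 6 for Larsen — Blum by 7–6.
Weber–Diaz: Diaz 7–6.
Weber vs Larsen: Weber wins 8–5.
Diaz vs Larsen: Larsen wins 11–2.
Every nominee loses at least once (Blum loses to Weber; Weber loses to Diaz; Diaz loses to Blum; Larsen loses to Blum). The majority relation contains the cycle Blum beats Diaz beats Weber beats Blum, so there is no Condorcet winner.

none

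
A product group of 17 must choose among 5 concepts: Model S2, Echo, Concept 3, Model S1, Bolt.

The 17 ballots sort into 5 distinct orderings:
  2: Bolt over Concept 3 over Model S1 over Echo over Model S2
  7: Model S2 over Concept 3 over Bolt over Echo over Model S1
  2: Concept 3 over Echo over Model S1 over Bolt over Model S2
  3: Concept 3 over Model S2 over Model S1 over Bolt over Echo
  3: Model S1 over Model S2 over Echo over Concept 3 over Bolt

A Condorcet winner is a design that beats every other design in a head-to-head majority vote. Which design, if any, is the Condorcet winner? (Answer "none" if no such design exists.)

Check each pair by majority over 17 ballots:
Model S2 vs Echo: Model S2 is ranked higher on 7+3+3 = 13 ballots, Echo on 4. Model S2 wins 13–4.
Model S2 vs Concept 3: 7+3 = 10 for Model S2, 7 for Concept 3 — Model S2 by 10–7.
Model S2 vs Model S1: 10 to 7, Model S2.
Model S2 vs Bolt: Model S2 is ranked higher on 7+3+3 = 13 ballots, Bolt on 4. Model S2 wins 13–4.
Echo vs Concept 3: Echo is ranked higher on 3 ballots, Concept 3 on 14. Concept 3 wins 14–3.
Echo vs Model S1: 9 to 8, Echo.
Echo vs Bolt: 2+3 = 5 for Echo, 12 for Bolt — Bolt by 12–5.
Concept 3 vs Model S1: Concept 3 is ranked higher on 2+7+2+3 = 14 ballots, Model S1 on 3. Concept 3 wins 14–3.
Concept 3 vs Bolt: Concept 3 preferred on 7+2+3+3 = 15 ballots; Concept 3 wins 15–2.
Model S1 vs Bolt: 2+3+3 = 8 for Model S1, 9 for Bolt — Bolt by 9–8.
Model S2 beats each of Echo, Concept 3, Model S1, Bolt — Model S2 is the Condorcet winner.

Model S2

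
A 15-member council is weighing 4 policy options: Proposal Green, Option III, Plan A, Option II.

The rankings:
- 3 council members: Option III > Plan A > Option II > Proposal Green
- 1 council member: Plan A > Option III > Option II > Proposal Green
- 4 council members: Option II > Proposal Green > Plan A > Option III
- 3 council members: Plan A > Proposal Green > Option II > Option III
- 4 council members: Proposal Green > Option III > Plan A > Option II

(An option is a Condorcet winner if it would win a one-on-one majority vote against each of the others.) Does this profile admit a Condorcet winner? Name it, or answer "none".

none

Head-to-head results (15 council members):
Proposal Green vs Option III: Proposal Green is ranked higher on 4+3+4 = 11 ballots, Option III on 4. Proposal Green wins 11–4.
Proposal Green vs Plan A: Proposal Green, 8–7.
Proposal Green vs Option II: Option II, 8–7.
Option III vs Plan A: Plan A, 8–7.
Option III vs Option II: Option III, 8–7.
Plan A vs Option II: Plan A wins 11–4.
Every option loses at least once (Proposal Green loses to Option II; Option III loses to Proposal Green; Plan A loses to Proposal Green; Option II loses to Option III). The majority relation contains the cycle Proposal Green beats Option III beats Option II beats Proposal Green, so there is no Condorcet winner.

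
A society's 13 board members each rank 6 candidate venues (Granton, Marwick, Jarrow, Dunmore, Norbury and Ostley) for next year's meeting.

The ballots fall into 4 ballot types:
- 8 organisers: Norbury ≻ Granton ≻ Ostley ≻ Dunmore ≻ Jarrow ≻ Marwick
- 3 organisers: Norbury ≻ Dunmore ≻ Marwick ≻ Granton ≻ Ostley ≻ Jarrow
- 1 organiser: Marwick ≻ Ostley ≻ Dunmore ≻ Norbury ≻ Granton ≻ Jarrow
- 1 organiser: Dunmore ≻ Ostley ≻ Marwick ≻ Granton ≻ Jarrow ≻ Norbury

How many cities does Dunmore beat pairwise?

Dunmore against each rival (13 organisers):
Dunmore vs Granton: Granton, 8–5.
Dunmore vs Marwick: 8+3+1 = 12 for Dunmore, 1 for Marwick — Dunmore by 12–1.
Dunmore vs Jarrow: Dunmore wins 13–0.
Dunmore vs Norbury: Dunmore preferred on 1+1 = 2 ballots; Norbury wins 11–2.
Dunmore vs Ostley: Ostley wins 9–4.
Dunmore beats Marwick, Jarrow; loses to Granton, Norbury, Ostley — 2 pairwise wins.

2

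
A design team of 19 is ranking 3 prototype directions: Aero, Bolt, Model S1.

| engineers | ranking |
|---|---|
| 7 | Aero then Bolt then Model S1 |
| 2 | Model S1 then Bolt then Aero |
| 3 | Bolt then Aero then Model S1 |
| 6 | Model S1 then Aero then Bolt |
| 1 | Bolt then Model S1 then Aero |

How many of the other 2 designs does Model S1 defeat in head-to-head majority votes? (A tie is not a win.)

0

Model S1 against each rival (19 engineers):
Model S1–Aero: Aero 10–9.
Model S1 vs Bolt: Bolt wins 11–8.
Model S1 beats no one; loses to Aero, Bolt — 0 pairwise wins.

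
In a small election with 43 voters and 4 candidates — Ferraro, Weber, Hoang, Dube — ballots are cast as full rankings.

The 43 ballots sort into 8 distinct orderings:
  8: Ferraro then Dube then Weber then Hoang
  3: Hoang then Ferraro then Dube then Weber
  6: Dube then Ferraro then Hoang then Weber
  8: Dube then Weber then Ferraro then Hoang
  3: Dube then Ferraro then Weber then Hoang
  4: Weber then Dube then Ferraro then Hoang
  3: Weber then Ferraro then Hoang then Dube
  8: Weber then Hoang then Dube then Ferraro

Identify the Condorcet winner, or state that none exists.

Dube

Pairwise majorities:
Ferraro vs Weber: Weber, 23–20.
Ferraro vs Hoang: Ferraro wins 32–11.
Ferraro vs Dube: Ferraro is ranked higher on 8+3+3 = 14 ballots, Dube on 29. Dube wins 29–14.
Weber vs Hoang: 34 to 9, Weber.
Weber vs Dube: Dube wins 28–15.
Hoang vs Dube: Dube, 29–14.
Dube beats each of Ferraro, Weber, Hoang — Dube is the Condorcet winner.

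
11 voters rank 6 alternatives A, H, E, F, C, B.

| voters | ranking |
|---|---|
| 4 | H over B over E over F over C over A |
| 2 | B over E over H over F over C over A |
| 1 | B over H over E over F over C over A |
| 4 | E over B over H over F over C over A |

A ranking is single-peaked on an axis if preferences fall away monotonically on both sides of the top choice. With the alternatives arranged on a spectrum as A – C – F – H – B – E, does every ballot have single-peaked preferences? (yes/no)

yes

Axis positions: A=1, C=2, F=3, H=4, B=5, E=6.
Group 1 (peak H at position 4): ranking walks positions 4-5-6-3-2-1, expanding outward from the peak — single-peaked.
Group 2 (peak B at position 5): ranking walks positions 5-6-4-3-2-1, expanding outward from the peak — single-peaked.
Group 3 (peak B at position 5): ranking walks positions 5-4-6-3-2-1, expanding outward from the peak — single-peaked.
Group 4 (peak E at position 6): ranking walks positions 6-5-4-3-2-1, expanding outward from the peak — single-peaked.
Every ranking is single-peaked on this axis.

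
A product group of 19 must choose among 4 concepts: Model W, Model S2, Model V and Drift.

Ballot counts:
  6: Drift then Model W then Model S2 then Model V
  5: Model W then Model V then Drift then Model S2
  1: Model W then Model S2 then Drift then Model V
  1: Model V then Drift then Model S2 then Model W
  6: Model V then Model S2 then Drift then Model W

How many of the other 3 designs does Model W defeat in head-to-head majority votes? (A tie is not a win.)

Model W against each rival (19 engineers):
Model W vs Model S2: Model W, 12–7.
Model W vs Model V: Model W, 12–7.
Model W vs Drift: 6 to 13, Drift.
Model W beats Model S2, Model V; loses to Drift — 2 pairwise wins.

2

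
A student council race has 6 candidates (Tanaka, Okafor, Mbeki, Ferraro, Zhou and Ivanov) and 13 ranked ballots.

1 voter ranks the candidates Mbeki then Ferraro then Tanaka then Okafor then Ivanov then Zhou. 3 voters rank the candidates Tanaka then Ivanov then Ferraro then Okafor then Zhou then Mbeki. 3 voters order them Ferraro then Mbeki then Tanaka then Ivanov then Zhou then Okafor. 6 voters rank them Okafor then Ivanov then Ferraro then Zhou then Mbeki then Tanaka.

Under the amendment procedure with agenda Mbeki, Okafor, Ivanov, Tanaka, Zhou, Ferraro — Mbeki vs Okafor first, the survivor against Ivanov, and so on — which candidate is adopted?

Ferraro

Round 1: Mbeki vs Okafor — 4–9, Okafor advances.
Round 2: Okafor vs Ivanov — 7–6, Okafor advances.
Round 3: Okafor vs Tanaka — 6–7, Tanaka advances.
Round 4: Tanaka vs Zhou — 7–6, Tanaka advances.
Round 5: Tanaka vs Ferraro — 3–10, Ferraro advances.
Ferraro survives the agenda.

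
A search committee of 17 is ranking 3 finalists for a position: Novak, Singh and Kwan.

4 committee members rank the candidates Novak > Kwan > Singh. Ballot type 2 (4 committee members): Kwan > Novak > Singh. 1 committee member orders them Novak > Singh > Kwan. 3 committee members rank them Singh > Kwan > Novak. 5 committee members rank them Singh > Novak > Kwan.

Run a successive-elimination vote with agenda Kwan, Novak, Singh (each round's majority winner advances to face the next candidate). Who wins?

Novak

Round 1: Kwan vs Novak — 7–10, Novak advances.
Round 2: Novak vs Singh — 9–8, Novak advances.
Novak survives the agenda.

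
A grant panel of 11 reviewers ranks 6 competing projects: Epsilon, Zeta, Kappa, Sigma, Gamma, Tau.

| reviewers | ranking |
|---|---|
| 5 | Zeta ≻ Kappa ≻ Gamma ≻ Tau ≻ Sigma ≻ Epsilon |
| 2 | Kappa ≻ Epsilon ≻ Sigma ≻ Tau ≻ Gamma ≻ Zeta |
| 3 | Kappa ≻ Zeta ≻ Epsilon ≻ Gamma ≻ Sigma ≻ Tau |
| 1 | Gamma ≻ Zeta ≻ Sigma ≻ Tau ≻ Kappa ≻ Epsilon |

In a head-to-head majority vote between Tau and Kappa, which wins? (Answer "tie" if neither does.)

Kappa

Ballots ranking Tau above Kappa: 1.
Ballots ranking Kappa above Tau: 11 − 1 = 10.
Kappa wins the head-to-head 10–1.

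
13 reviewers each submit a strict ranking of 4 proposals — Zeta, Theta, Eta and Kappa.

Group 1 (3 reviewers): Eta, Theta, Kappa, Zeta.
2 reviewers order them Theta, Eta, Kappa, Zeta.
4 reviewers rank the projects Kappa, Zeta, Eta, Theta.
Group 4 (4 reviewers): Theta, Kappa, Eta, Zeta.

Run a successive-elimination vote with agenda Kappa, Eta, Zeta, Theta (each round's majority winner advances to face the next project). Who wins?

Theta

Round 1: Kappa vs Eta — 8–5, Kappa advances.
Round 2: Kappa vs Zeta — 13–0, Kappa advances.
Round 3: Kappa vs Theta — 4–9, Theta advances.
The agenda winner is Theta.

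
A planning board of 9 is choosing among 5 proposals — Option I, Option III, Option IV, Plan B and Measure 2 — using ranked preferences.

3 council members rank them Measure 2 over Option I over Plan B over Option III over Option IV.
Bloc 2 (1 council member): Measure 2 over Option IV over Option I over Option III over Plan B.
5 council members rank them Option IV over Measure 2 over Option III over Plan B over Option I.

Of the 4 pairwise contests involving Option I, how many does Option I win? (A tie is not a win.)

0

Option I against each rival (9 council members):
Option I–Option III: Option III 5–4.
Option I vs Option IV: Option IV wins 6–3.
Option I vs Plan B: 3+1 = 4 for Option I, 5 for Plan B — Plan B by 5–4.
Option I vs Measure 2: 0 to 9, Measure 2.
Option I beats no one; loses to Option III, Option IV, Plan B, Measure 2 — 0 pairwise wins.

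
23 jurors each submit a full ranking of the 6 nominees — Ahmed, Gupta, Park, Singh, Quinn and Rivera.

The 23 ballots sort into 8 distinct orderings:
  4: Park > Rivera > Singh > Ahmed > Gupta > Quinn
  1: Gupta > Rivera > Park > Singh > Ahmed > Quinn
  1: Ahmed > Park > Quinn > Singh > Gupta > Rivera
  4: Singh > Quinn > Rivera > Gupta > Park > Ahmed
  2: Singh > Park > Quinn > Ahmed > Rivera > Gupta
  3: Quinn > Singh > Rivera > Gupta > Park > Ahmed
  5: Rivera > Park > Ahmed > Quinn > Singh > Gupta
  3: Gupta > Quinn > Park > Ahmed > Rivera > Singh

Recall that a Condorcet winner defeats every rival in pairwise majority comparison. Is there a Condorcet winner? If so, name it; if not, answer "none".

Head-to-head results (23 jurors):
Ahmed vs Gupta: Ahmed wins 12–11.
Ahmed vs Park: Park, 22–1.
Ahmed–Singh: Singh 14–9.
Ahmed–Quinn: Quinn 12–11.
Ahmed vs Rivera: Rivera wins 17–6.
Gupta vs Park: Park, 12–11.
Gupta vs Singh: Singh, 19–4.
Gupta–Quinn: Quinn 15–8.
Gupta–Rivera: Rivera 18–5.
Park vs Singh: Park wins 14–9.
Park vs Quinn: Park wins 13–10.
Park vs Rivera: Rivera, 13–10.
Singh vs Quinn: Quinn wins 12–11.
Singh vs Rivera: Rivera, 13–10.
Quinn vs Rivera: Quinn wins 13–10.
No nominee is unbeaten: Ahmed loses to Park; Gupta loses to Ahmed; Park loses to Rivera; Singh loses to Park; Quinn loses to Park; Rivera loses to Quinn. In particular Park > Quinn > Rivera > Park is a majority cycle — no Condorcet winner exists.

none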